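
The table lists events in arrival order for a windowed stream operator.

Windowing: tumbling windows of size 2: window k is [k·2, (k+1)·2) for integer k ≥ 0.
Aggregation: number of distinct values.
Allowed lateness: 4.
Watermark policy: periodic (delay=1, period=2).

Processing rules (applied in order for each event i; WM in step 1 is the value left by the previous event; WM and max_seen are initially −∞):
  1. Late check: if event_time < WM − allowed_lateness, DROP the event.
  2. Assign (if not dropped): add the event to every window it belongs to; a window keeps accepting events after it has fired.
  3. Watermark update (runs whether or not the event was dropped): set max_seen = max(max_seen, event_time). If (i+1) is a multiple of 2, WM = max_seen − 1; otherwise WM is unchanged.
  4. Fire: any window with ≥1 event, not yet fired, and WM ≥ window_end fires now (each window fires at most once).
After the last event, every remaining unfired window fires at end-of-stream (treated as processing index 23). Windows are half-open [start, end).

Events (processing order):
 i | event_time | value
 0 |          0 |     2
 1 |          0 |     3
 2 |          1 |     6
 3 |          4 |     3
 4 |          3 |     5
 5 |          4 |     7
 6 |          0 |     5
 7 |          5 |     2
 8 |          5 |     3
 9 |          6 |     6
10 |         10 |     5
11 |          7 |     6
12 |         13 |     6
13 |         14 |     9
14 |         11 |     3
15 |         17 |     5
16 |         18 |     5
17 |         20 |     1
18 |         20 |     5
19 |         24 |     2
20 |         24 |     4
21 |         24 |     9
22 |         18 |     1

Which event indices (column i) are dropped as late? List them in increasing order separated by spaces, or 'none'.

22

i=0 t=0 v=2: → [0,2); WM=−∞
i=1 t=0 v=3: → [0,2); WM=-1
i=2 t=1 v=6: → [0,2); WM=-1
i=3 t=4 v=3: → [4,6); WM=3; [0,2) fires=3
i=4 t=3 v=5: → [2,4); WM=3
i=5 t=4 v=7: → [4,6); WM=3
i=6 t=0 v=5: → [0,2); WM=3
i=7 t=5 v=2: → [4,6); WM=4; [2,4) fires=1
i=8 t=5 v=3: → [4,6); WM=4
i=9 t=6 v=6: → [6,8); WM=5
i=10 t=10 v=5: → [10,12); WM=5
i=11 t=7 v=6: → [6,8); WM=9; [4,6) fires=3 [6,8) fires=1
i=12 t=13 v=6: → [12,14); WM=9
i=13 t=14 v=9: → [14,16); WM=13; [10,12) fires=1
i=14 t=11 v=3: → [10,12); WM=13
i=15 t=17 v=5: → [16,18); WM=16; [12,14) fires=1 [14,16) fires=1
i=16 t=18 v=5: → [18,20); WM=16
i=17 t=20 v=1: → [20,22); WM=19; [16,18) fires=1
i=18 t=20 v=5: → [20,22); WM=19
i=19 t=24 v=2: → [24,26); WM=23; [18,20) fires=1 [20,22) fires=2
i=20 t=24 v=4: → [24,26); WM=23
i=21 t=24 v=9: → [24,26); WM=23
i=22 t=18 v=1: DROP (t<23-4); WM=23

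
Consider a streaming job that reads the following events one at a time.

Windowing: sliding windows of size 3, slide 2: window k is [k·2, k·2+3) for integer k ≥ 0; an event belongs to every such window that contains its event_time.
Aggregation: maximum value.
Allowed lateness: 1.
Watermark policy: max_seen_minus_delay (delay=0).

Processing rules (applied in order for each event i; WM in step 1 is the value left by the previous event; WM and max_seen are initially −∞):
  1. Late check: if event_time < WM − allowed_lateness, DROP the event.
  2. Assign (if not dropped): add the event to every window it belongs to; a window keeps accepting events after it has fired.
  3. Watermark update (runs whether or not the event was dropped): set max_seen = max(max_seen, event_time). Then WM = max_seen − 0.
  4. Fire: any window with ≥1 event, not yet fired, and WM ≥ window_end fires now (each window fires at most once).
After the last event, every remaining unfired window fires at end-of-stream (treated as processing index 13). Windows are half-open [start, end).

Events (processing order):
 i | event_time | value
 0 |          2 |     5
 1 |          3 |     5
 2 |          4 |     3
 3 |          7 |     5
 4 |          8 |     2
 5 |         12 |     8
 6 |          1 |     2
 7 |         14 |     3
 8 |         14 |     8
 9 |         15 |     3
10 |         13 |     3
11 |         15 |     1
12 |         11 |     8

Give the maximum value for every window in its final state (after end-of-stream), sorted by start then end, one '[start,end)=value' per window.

i=0 t=2 v=5: → [2,5),[0,3); WM=2
i=1 t=3 v=5: → [2,5); WM=3; [0,3) fires=5
i=2 t=4 v=3: → [4,7),[2,5); WM=4
i=3 t=7 v=5: → [6,9); WM=7; [2,5) fires=5 [4,7) fires=3
i=4 t=8 v=2: → [8,11),[6,9); WM=8
i=5 t=12 v=8: → [12,15),[10,13); WM=12; [6,9) fires=5 [8,11) fires=2
i=6 t=1 v=2: DROP (t<12-1); WM=12
i=7 t=14 v=3: → [14,17),[12,15); WM=14; [10,13) fires=8
i=8 t=14 v=8: → [14,17),[12,15); WM=14
i=9 t=15 v=3: → [14,17); WM=15; [12,15) fires=8
i=10 t=13 v=3: DROP (t<15-1); WM=15
i=11 t=15 v=1: → [14,17); WM=15
i=12 t=11 v=8: DROP (t<15-1); WM=15

[0,3)=5 [2,5)=5 [4,7)=3 [6,9)=5 [8,11)=2 [10,13)=8 [12,15)=8 [14,17)=8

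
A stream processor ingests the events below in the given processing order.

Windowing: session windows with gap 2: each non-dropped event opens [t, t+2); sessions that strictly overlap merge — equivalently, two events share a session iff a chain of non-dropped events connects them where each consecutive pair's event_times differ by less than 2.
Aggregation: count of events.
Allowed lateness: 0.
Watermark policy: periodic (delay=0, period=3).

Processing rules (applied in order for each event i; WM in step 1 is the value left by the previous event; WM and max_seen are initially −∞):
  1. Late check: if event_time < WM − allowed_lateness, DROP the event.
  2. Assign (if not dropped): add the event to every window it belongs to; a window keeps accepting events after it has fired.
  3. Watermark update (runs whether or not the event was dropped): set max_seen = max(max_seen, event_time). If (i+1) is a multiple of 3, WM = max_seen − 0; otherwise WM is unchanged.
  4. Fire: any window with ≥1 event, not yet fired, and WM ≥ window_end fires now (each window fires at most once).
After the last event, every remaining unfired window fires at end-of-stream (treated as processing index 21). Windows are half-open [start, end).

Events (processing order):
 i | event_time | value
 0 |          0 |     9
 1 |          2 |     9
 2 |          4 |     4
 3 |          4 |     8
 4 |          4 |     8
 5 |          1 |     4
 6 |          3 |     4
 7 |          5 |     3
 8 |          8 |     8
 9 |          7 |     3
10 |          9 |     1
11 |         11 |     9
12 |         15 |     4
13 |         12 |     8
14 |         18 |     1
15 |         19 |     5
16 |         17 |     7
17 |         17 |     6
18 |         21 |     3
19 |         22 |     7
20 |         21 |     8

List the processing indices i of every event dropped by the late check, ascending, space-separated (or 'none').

i=0 t=0 v=9: → [0,2); WM=−∞
i=1 t=2 v=9: → [2,4); WM=−∞
i=2 t=4 v=4: → [4,6); WM=4
i=3 t=4 v=8: → [4,6); WM=4
i=4 t=4 v=8: → [4,6); WM=4
i=5 t=1 v=4: DROP (t<4-0); WM=4
i=6 t=3 v=4: DROP (t<4-0); WM=4
i=7 t=5 v=3: → [4,7); WM=4
i=8 t=8 v=8: → [8,10); WM=8
i=9 t=7 v=3: DROP (t<8-0); WM=8
i=10 t=9 v=1: → [8,11); WM=8
i=11 t=11 v=9: → [11,13); WM=11
i=12 t=15 v=4: → [15,17); WM=11
i=13 t=12 v=8: → [11,14); WM=11
i=14 t=18 v=1: → [18,20); WM=18
i=15 t=19 v=5: → [18,21); WM=18
i=16 t=17 v=7: DROP (t<18-0); WM=18
i=17 t=17 v=6: DROP (t<18-0); WM=19
i=18 t=21 v=3: → [21,23); WM=19
i=19 t=22 v=7: → [21,24); WM=19
i=20 t=21 v=8: → [21,24); WM=22

5 6 9 16 17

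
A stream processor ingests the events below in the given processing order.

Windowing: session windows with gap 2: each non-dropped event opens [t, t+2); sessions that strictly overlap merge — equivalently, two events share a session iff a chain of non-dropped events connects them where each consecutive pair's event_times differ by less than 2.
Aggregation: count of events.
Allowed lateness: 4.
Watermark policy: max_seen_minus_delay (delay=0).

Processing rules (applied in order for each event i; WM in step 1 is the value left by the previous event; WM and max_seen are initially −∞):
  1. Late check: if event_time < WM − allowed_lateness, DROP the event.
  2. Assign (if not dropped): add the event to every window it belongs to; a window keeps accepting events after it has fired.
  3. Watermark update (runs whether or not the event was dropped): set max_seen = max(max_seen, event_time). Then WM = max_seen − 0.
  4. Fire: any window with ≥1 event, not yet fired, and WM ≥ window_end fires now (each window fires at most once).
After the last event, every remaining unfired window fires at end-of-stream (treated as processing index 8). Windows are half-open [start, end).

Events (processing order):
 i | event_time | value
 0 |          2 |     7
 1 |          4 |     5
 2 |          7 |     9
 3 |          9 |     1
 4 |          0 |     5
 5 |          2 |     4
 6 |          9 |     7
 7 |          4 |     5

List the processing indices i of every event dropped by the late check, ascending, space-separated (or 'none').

4 5 7

i=0 t=2 v=7: → [2,4); WM=2
i=1 t=4 v=5: → [4,6); WM=4
i=2 t=7 v=9: → [7,9); WM=7
i=3 t=9 v=1: → [9,11); WM=9
i=4 t=0 v=5: DROP (t<9-4); WM=9
i=5 t=2 v=4: DROP (t<9-4); WM=9
i=6 t=9 v=7: → [9,11); WM=9
i=7 t=4 v=5: DROP (t<9-4); WM=9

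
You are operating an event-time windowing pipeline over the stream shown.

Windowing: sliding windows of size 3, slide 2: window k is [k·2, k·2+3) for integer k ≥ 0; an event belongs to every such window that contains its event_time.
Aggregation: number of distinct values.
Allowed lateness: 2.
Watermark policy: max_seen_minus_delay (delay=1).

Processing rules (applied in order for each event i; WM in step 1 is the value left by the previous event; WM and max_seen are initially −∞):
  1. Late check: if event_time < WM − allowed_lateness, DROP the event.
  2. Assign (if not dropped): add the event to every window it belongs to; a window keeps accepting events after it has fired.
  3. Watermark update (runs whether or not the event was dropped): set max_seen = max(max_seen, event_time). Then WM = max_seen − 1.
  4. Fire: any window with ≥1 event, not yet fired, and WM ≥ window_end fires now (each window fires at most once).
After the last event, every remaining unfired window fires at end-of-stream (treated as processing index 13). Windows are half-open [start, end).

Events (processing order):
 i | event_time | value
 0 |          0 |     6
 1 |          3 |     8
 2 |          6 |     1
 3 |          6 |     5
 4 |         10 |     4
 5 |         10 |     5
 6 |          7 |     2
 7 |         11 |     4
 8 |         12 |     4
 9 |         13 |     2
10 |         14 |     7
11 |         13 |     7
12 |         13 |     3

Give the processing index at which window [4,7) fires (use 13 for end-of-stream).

4

i=0 t=0 v=6: → [0,3); WM=-1
i=1 t=3 v=8: → [2,5); WM=2
i=2 t=6 v=1: → [6,9),[4,7); WM=5; [0,3) fires=1 [2,5) fires=1
i=3 t=6 v=5: → [6,9),[4,7); WM=5
i=4 t=10 v=4: → [10,13),[8,11); WM=9; [4,7) fires=2 [6,9) fires=2
i=5 t=10 v=5: → [10,13),[8,11); WM=9
i=6 t=7 v=2: → [6,9); WM=9
i=7 t=11 v=4: → [10,13); WM=10
i=8 t=12 v=4: → [12,15),[10,13); WM=11; [8,11) fires=2
i=9 t=13 v=2: → [12,15); WM=12
i=10 t=14 v=7: → [14,17),[12,15); WM=13; [10,13) fires=2
i=11 t=13 v=7: → [12,15); WM=13
i=12 t=13 v=3: → [12,15); WM=13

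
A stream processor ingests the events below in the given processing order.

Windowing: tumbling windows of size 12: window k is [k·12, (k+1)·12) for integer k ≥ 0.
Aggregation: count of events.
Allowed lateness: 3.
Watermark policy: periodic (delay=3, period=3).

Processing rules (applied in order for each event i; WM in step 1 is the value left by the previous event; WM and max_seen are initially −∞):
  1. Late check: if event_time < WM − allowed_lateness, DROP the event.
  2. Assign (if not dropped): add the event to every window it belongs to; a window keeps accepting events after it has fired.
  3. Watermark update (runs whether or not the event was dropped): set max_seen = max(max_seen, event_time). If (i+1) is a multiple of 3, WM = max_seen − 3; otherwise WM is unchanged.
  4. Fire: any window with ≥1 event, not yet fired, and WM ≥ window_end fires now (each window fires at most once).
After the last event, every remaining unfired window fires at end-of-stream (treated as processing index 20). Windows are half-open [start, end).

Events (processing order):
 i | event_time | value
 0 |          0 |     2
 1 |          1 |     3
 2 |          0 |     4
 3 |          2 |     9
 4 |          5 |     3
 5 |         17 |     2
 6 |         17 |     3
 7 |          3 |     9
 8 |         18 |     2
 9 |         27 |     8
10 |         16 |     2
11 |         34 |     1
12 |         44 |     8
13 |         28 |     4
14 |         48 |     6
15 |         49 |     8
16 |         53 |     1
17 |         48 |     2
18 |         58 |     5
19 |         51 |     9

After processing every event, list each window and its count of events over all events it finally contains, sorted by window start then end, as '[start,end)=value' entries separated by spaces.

i=0 t=0 v=2: → [0,12); WM=−∞
i=1 t=1 v=3: → [0,12); WM=−∞
i=2 t=0 v=4: → [0,12); WM=-2
i=3 t=2 v=9: → [0,12); WM=-2
i=4 t=5 v=3: → [0,12); WM=-2
i=5 t=17 v=2: → [12,24); WM=14; [0,12) fires=5
i=6 t=17 v=3: → [12,24); WM=14
i=7 t=3 v=9: DROP (t<14-3); WM=14
i=8 t=18 v=2: → [12,24); WM=15
i=9 t=27 v=8: → [24,36); WM=15
i=10 t=16 v=2: → [12,24); WM=15
i=11 t=34 v=1: → [24,36); WM=31; [12,24) fires=4
i=12 t=44 v=8: → [36,48); WM=31
i=13 t=28 v=4: → [24,36); WM=31
i=14 t=48 v=6: → [48,60); WM=45; [24,36) fires=3
i=15 t=49 v=8: → [48,60); WM=45
i=16 t=53 v=1: → [48,60); WM=45
i=17 t=48 v=2: → [48,60); WM=50; [36,48) fires=1
i=18 t=58 v=5: → [48,60); WM=50
i=19 t=51 v=9: → [48,60); WM=50

[0,12)=5 [12,24)=4 [24,36)=3 [36,48)=1 [48,60)=6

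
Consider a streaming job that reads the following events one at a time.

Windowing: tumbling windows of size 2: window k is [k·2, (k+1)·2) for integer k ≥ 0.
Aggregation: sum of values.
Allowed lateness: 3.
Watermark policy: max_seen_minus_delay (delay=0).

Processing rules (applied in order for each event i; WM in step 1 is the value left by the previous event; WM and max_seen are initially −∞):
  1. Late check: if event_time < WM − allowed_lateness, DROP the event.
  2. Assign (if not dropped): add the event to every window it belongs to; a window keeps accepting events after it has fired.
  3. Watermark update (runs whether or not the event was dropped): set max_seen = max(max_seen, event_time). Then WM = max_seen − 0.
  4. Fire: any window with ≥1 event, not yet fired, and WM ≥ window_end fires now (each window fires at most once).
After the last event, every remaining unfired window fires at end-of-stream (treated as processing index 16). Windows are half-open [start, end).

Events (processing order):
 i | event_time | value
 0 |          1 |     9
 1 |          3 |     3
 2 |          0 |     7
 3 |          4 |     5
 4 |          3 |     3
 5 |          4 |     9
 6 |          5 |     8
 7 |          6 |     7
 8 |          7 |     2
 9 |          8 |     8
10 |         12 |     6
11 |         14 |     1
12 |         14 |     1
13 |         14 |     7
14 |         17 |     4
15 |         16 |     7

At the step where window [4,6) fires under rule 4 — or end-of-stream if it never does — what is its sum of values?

i=0 t=1 v=9: → [0,2); WM=1
i=1 t=3 v=3: → [2,4); WM=3; [0,2) fires=9
i=2 t=0 v=7: → [0,2); WM=3
i=3 t=4 v=5: → [4,6); WM=4; [2,4) fires=3
i=4 t=3 v=3: → [2,4); WM=4
i=5 t=4 v=9: → [4,6); WM=4
i=6 t=5 v=8: → [4,6); WM=5
i=7 t=6 v=7: → [6,8); WM=6; [4,6) fires=22
i=8 t=7 v=2: → [6,8); WM=7
i=9 t=8 v=8: → [8,10); WM=8; [6,8) fires=9
i=10 t=12 v=6: → [12,14); WM=12; [8,10) fires=8
i=11 t=14 v=1: → [14,16); WM=14; [12,14) fires=6
i=12 t=14 v=1: → [14,16); WM=14
i=13 t=14 v=7: → [14,16); WM=14
i=14 t=17 v=4: → [16,18); WM=17; [14,16) fires=9
i=15 t=16 v=7: → [16,18); WM=17

22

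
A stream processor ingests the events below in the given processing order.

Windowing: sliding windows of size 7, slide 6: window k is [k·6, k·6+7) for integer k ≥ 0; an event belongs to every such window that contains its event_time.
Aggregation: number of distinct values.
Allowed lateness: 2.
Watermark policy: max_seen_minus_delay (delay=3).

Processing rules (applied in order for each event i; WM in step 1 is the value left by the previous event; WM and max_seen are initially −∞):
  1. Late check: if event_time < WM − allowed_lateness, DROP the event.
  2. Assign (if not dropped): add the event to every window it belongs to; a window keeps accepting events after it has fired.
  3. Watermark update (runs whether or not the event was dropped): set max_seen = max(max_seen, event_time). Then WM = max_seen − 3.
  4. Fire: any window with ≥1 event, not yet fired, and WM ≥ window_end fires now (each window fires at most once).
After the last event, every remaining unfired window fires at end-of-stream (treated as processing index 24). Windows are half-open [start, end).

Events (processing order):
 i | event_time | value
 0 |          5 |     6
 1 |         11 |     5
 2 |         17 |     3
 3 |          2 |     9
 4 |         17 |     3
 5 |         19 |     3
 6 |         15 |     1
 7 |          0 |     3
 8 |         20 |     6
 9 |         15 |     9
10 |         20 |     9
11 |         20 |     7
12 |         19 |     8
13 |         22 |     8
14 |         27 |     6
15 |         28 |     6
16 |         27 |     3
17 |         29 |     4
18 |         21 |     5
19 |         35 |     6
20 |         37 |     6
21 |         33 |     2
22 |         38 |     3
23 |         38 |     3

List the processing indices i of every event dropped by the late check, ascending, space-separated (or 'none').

i=0 t=5 v=6: → [0,7); WM=2
i=1 t=11 v=5: → [6,13); WM=8; [0,7) fires=1
i=2 t=17 v=3: → [12,19); WM=14; [6,13) fires=1
i=3 t=2 v=9: DROP (t<14-2); WM=14
i=4 t=17 v=3: → [12,19); WM=14
i=5 t=19 v=3: → [18,25); WM=16
i=6 t=15 v=1: → [12,19); WM=16
i=7 t=0 v=3: DROP (t<16-2); WM=16
i=8 t=20 v=6: → [18,25); WM=17
i=9 t=15 v=9: → [12,19); WM=17
i=10 t=20 v=9: → [18,25); WM=17
i=11 t=20 v=7: → [18,25); WM=17
i=12 t=19 v=8: → [18,25); WM=17
i=13 t=22 v=8: → [18,25); WM=19; [12,19) fires=3
i=14 t=27 v=6: → [24,31); WM=24
i=15 t=28 v=6: → [24,31); WM=25; [18,25) fires=5
i=16 t=27 v=3: → [24,31); WM=25
i=17 t=29 v=4: → [24,31); WM=26
i=18 t=21 v=5: DROP (t<26-2); WM=26
i=19 t=35 v=6: → [30,37); WM=32; [24,31) fires=3
i=20 t=37 v=6: → [36,43); WM=34
i=21 t=33 v=2: → [30,37); WM=34
i=22 t=38 v=3: → [36,43); WM=35
i=23 t=38 v=3: → [36,43); WM=35

3 7 18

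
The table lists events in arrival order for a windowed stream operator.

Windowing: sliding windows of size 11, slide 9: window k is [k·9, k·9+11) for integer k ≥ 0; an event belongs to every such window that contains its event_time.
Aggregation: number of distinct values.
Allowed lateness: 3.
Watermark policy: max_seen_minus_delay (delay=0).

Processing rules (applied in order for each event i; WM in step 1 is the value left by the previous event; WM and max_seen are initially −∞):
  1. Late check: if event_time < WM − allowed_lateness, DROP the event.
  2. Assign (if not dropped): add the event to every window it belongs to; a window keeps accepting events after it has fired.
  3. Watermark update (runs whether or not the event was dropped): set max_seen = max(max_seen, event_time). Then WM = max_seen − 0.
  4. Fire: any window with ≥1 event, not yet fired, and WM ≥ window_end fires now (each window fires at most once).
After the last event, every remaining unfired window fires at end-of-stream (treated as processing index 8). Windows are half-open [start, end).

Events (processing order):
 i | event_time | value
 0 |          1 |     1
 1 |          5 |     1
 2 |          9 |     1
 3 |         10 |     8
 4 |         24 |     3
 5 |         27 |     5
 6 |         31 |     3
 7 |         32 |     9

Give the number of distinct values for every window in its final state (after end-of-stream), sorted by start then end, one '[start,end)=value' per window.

i=0 t=1 v=1: → [0,11); WM=1
i=1 t=5 v=1: → [0,11); WM=5
i=2 t=9 v=1: → [9,20),[0,11); WM=9
i=3 t=10 v=8: → [9,20),[0,11); WM=10
i=4 t=24 v=3: → [18,29); WM=24; [0,11) fires=2 [9,20) fires=2
i=5 t=27 v=5: → [27,38),[18,29); WM=27
i=6 t=31 v=3: → [27,38); WM=31; [18,29) fires=2
i=7 t=32 v=9: → [27,38); WM=32

[0,11)=2 [9,20)=2 [18,29)=2 [27,38)=3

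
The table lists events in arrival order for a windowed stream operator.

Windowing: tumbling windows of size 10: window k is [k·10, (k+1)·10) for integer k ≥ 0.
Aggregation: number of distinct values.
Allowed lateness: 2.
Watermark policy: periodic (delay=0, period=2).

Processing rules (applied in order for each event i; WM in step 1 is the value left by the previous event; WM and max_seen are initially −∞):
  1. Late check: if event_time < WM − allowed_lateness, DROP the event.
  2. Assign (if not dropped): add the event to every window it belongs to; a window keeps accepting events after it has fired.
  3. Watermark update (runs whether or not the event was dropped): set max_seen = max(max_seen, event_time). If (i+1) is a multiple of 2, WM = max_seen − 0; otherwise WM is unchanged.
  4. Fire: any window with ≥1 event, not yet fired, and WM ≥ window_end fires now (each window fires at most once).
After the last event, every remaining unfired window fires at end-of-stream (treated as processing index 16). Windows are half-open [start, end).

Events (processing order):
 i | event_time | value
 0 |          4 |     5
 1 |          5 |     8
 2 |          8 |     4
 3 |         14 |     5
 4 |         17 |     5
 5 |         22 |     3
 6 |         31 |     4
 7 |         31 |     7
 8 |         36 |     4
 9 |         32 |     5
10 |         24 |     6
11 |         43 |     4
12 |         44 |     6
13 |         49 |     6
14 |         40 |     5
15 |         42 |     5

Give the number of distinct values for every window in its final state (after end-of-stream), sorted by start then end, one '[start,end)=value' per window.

i=0 t=4 v=5: → [0,10); WM=−∞
i=1 t=5 v=8: → [0,10); WM=5
i=2 t=8 v=4: → [0,10); WM=5
i=3 t=14 v=5: → [10,20); WM=14; [0,10) fires=3
i=4 t=17 v=5: → [10,20); WM=14
i=5 t=22 v=3: → [20,30); WM=22; [10,20) fires=1
i=6 t=31 v=4: → [30,40); WM=22
i=7 t=31 v=7: → [30,40); WM=31; [20,30) fires=1
i=8 t=36 v=4: → [30,40); WM=31
i=9 t=32 v=5: → [30,40); WM=36
i=10 t=24 v=6: DROP (t<36-2); WM=36
i=11 t=43 v=4: → [40,50); WM=43; [30,40) fires=3
i=12 t=44 v=6: → [40,50); WM=43
i=13 t=49 v=6: → [40,50); WM=49
i=14 t=40 v=5: DROP (t<49-2); WM=49
i=15 t=42 v=5: DROP (t<49-2); WM=49

[0,10)=3 [10,20)=1 [20,30)=1 [30,40)=3 [40,50)=2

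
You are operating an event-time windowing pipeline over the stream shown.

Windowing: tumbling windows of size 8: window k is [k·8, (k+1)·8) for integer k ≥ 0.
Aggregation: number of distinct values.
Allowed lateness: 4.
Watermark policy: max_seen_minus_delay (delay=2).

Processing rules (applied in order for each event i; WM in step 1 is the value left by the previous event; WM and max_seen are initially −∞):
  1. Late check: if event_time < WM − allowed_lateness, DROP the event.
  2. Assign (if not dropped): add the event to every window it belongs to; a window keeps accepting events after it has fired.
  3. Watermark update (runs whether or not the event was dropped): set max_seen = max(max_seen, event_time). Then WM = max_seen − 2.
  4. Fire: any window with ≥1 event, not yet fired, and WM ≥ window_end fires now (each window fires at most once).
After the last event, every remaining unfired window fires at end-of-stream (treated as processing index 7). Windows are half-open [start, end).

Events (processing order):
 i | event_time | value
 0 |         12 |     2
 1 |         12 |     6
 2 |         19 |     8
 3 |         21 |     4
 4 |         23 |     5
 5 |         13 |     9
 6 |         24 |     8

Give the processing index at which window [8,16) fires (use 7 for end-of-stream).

i=0 t=12 v=2: → [8,16); WM=10
i=1 t=12 v=6: → [8,16); WM=10
i=2 t=19 v=8: → [16,24); WM=17; [8,16) fires=2
i=3 t=21 v=4: → [16,24); WM=19
i=4 t=23 v=5: → [16,24); WM=21
i=5 t=13 v=9: DROP (t<21-4); WM=21
i=6 t=24 v=8: → [24,32); WM=22

2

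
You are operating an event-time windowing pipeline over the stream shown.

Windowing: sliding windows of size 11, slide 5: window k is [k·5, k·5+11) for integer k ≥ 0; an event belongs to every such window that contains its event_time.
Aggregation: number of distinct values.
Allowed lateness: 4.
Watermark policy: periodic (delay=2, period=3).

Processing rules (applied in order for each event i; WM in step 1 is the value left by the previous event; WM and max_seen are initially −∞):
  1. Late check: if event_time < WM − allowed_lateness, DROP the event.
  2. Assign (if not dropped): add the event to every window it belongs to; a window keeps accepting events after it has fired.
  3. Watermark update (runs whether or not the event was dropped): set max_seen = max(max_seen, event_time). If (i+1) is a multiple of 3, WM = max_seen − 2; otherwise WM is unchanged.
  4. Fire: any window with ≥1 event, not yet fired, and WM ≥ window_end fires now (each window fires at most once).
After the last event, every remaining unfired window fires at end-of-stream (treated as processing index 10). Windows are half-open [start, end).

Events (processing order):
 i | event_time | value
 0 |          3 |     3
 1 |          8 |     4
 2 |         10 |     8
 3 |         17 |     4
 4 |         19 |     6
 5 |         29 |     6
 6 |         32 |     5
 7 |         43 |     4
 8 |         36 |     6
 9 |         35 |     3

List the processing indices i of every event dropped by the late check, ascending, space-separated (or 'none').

i=0 t=3 v=3: → [0,11); WM=−∞
i=1 t=8 v=4: → [5,16),[0,11); WM=−∞
i=2 t=10 v=8: → [10,21),[5,16),[0,11); WM=8
i=3 t=17 v=4: → [15,26),[10,21); WM=8
i=4 t=19 v=6: → [15,26),[10,21); WM=8
i=5 t=29 v=6: → [25,36),[20,31); WM=27; [0,11) fires=3 [5,16) fires=2 [10,21) fires=3 [15,26) fires=2
i=6 t=32 v=5: → [30,41),[25,36); WM=27
i=7 t=43 v=4: → [40,51),[35,46); WM=27
i=8 t=36 v=6: → [35,46),[30,41); WM=41; [20,31) fires=1 [25,36) fires=2 [30,41) fires=2
i=9 t=35 v=3: DROP (t<41-4); WM=41

9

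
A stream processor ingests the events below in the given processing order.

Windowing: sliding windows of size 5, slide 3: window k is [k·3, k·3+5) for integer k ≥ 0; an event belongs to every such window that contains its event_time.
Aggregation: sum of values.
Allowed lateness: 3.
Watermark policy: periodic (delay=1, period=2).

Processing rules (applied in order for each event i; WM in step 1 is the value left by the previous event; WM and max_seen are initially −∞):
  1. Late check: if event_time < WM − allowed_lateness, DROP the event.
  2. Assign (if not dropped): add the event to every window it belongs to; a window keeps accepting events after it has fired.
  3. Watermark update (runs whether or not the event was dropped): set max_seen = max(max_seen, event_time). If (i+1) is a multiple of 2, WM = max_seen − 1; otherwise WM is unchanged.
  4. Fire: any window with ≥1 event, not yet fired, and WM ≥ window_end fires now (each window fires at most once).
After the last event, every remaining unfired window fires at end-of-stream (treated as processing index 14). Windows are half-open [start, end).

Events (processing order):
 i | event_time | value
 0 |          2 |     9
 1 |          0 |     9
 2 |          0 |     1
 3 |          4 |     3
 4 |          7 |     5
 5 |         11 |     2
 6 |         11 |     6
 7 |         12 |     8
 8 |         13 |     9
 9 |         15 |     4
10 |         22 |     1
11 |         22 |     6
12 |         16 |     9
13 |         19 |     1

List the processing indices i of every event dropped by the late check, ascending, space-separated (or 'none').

12

i=0 t=2 v=9: → [0,5); WM=−∞
i=1 t=0 v=9: → [0,5); WM=1
i=2 t=0 v=1: → [0,5); WM=1
i=3 t=4 v=3: → [3,8),[0,5); WM=3
i=4 t=7 v=5: → [6,11),[3,8); WM=3
i=5 t=11 v=2: → [9,14); WM=10; [0,5) fires=22 [3,8) fires=8
i=6 t=11 v=6: → [9,14); WM=10
i=7 t=12 v=8: → [12,17),[9,14); WM=11; [6,11) fires=5
i=8 t=13 v=9: → [12,17),[9,14); WM=11
i=9 t=15 v=4: → [15,20),[12,17); WM=14; [9,14) fires=25
i=10 t=22 v=1: → [21,26),[18,23); WM=14
i=11 t=22 v=6: → [21,26),[18,23); WM=21; [12,17) fires=21 [15,20) fires=4
i=12 t=16 v=9: DROP (t<21-3); WM=21
i=13 t=19 v=1: → [18,23),[15,20); WM=21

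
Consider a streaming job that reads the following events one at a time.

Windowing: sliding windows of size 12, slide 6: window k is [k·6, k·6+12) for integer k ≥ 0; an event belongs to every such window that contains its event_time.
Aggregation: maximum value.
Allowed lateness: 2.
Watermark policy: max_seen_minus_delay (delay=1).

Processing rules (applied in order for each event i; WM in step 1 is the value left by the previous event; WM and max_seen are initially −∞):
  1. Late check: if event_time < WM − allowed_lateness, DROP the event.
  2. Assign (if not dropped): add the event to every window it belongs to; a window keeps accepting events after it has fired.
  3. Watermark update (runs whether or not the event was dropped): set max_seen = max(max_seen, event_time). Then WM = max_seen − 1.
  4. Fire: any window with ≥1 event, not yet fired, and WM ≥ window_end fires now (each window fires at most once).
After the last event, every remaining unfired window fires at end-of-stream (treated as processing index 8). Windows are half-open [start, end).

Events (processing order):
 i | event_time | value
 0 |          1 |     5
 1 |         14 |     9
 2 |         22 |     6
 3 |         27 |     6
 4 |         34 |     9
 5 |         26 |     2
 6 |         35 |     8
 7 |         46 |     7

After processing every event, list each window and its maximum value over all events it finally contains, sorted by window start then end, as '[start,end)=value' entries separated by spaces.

[0,12)=5 [6,18)=9 [12,24)=9 [18,30)=6 [24,36)=9 [30,42)=9 [36,48)=7 [42,54)=7

i=0 t=1 v=5: → [0,12); WM=0
i=1 t=14 v=9: → [12,24),[6,18); WM=13; [0,12) fires=5
i=2 t=22 v=6: → [18,30),[12,24); WM=21; [6,18) fires=9
i=3 t=27 v=6: → [24,36),[18,30); WM=26; [12,24) fires=9
i=4 t=34 v=9: → [30,42),[24,36); WM=33; [18,30) fires=6
i=5 t=26 v=2: DROP (t<33-2); WM=33
i=6 t=35 v=8: → [30,42),[24,36); WM=34
i=7 t=46 v=7: → [42,54),[36,48); WM=45; [24,36) fires=9 [30,42) fires=9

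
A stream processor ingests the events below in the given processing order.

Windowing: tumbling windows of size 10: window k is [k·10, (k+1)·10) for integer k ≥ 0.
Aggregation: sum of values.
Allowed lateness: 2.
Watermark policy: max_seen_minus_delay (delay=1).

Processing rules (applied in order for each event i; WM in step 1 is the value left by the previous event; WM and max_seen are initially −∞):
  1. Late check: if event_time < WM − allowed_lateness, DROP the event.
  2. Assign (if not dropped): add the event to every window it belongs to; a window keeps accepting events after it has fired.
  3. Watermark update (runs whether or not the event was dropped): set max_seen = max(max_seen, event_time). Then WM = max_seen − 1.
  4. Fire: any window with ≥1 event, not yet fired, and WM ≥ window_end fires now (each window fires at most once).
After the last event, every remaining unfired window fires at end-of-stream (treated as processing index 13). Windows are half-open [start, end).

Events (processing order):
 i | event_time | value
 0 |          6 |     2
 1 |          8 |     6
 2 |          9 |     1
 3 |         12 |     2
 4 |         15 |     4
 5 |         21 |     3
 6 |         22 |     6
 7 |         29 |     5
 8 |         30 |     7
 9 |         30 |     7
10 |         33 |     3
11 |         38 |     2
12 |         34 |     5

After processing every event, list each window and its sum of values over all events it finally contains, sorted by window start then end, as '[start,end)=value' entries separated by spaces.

[0,10)=9 [10,20)=6 [20,30)=14 [30,40)=19

i=0 t=6 v=2: → [0,10); WM=5
i=1 t=8 v=6: → [0,10); WM=7
i=2 t=9 v=1: → [0,10); WM=8
i=3 t=12 v=2: → [10,20); WM=11; [0,10) fires=9
i=4 t=15 v=4: → [10,20); WM=14
i=5 t=21 v=3: → [20,30); WM=20; [10,20) fires=6
i=6 t=22 v=6: → [20,30); WM=21
i=7 t=29 v=5: → [20,30); WM=28
i=8 t=30 v=7: → [30,40); WM=29
i=9 t=30 v=7: → [30,40); WM=29
i=10 t=33 v=3: → [30,40); WM=32; [20,30) fires=14
i=11 t=38 v=2: → [30,40); WM=37
i=12 t=34 v=5: DROP (t<37-2); WM=37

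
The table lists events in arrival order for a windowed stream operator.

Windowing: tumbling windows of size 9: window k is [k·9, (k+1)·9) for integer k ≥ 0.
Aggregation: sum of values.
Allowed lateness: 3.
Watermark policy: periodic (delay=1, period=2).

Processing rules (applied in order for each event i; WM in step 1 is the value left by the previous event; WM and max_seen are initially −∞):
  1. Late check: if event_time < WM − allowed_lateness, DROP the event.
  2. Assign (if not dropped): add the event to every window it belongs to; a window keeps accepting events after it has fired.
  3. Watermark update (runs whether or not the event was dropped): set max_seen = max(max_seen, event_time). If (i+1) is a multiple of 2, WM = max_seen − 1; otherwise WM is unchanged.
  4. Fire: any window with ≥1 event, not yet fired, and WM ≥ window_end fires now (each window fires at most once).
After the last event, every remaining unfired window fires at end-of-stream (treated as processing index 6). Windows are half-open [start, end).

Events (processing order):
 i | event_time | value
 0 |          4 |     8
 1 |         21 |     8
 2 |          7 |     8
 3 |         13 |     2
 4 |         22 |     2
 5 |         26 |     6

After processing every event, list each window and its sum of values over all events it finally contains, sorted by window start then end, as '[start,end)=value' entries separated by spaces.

[0,9)=8 [18,27)=16

i=0 t=4 v=8: → [0,9); WM=−∞
i=1 t=21 v=8: → [18,27); WM=20; [0,9) fires=8
i=2 t=7 v=8: DROP (t<20-3); WM=20
i=3 t=13 v=2: DROP (t<20-3); WM=20
i=4 t=22 v=2: → [18,27); WM=20
i=5 t=26 v=6: → [18,27); WM=25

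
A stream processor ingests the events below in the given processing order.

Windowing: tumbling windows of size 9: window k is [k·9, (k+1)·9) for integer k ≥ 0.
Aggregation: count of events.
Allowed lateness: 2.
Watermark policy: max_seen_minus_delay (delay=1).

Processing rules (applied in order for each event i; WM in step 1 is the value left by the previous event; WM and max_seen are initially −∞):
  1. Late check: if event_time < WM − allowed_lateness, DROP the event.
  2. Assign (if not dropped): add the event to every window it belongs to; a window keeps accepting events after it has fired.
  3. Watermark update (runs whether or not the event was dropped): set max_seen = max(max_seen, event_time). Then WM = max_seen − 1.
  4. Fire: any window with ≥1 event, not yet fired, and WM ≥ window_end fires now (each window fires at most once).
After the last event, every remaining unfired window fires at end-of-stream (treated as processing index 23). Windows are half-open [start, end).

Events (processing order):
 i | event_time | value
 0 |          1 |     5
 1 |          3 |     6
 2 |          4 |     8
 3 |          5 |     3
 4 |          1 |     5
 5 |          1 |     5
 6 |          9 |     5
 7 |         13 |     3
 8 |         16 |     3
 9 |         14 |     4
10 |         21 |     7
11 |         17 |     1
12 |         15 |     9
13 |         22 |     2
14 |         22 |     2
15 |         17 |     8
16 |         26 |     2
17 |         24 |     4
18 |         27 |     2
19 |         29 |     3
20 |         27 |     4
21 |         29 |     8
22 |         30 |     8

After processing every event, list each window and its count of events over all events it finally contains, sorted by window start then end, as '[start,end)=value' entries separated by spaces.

i=0 t=1 v=5: → [0,9); WM=0
i=1 t=3 v=6: → [0,9); WM=2
i=2 t=4 v=8: → [0,9); WM=3
i=3 t=5 v=3: → [0,9); WM=4
i=4 t=1 v=5: DROP (t<4-2); WM=4
i=5 t=1 v=5: DROP (t<4-2); WM=4
i=6 t=9 v=5: → [9,18); WM=8
i=7 t=13 v=3: → [9,18); WM=12; [0,9) fires=4
i=8 t=16 v=3: → [9,18); WM=15
i=9 t=14 v=4: → [9,18); WM=15
i=10 t=21 v=7: → [18,27); WM=20; [9,18) fires=4
i=11 t=17 v=1: DROP (t<20-2); WM=20
i=12 t=15 v=9: DROP (t<20-2); WM=20
i=13 t=22 v=2: → [18,27); WM=21
i=14 t=22 v=2: → [18,27); WM=21
i=15 t=17 v=8: DROP (t<21-2); WM=21
i=16 t=26 v=2: → [18,27); WM=25
i=17 t=24 v=4: → [18,27); WM=25
i=18 t=27 v=2: → [27,36); WM=26
i=19 t=29 v=3: → [27,36); WM=28; [18,27) fires=5
i=20 t=27 v=4: → [27,36); WM=28
i=21 t=29 v=8: → [27,36); WM=28
i=22 t=30 v=8: → [27,36); WM=29

[0,9)=4 [9,18)=4 [18,27)=5 [27,36)=5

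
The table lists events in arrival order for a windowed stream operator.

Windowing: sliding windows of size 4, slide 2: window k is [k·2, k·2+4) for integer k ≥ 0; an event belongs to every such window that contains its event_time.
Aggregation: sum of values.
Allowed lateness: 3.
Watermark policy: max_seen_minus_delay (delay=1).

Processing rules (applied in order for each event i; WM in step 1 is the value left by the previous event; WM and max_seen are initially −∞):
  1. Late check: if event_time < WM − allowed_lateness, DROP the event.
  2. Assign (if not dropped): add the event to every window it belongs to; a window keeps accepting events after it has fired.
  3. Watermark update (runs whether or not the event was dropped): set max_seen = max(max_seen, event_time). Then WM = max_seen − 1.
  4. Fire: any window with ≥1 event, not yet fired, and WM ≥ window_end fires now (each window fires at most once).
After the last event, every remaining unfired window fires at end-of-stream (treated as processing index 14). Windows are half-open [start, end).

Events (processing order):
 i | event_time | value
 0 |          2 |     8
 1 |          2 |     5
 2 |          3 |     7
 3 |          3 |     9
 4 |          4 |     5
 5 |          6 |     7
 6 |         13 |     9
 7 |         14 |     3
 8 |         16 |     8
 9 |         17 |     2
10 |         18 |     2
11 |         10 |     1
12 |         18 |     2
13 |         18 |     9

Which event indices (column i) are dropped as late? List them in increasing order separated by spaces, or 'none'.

11

i=0 t=2 v=8: → [2,6),[0,4); WM=1
i=1 t=2 v=5: → [2,6),[0,4); WM=1
i=2 t=3 v=7: → [2,6),[0,4); WM=2
i=3 t=3 v=9: → [2,6),[0,4); WM=2
i=4 t=4 v=5: → [4,8),[2,6); WM=3
i=5 t=6 v=7: → [6,10),[4,8); WM=5; [0,4) fires=29
i=6 t=13 v=9: → [12,16),[10,14); WM=12; [2,6) fires=34 [4,8) fires=12 [6,10) fires=7
i=7 t=14 v=3: → [14,18),[12,16); WM=13
i=8 t=16 v=8: → [16,20),[14,18); WM=15; [10,14) fires=9
i=9 t=17 v=2: → [16,20),[14,18); WM=16; [12,16) fires=12
i=10 t=18 v=2: → [18,22),[16,20); WM=17
i=11 t=10 v=1: DROP (t<17-3); WM=17
i=12 t=18 v=2: → [18,22),[16,20); WM=17
i=13 t=18 v=9: → [18,22),[16,20); WM=17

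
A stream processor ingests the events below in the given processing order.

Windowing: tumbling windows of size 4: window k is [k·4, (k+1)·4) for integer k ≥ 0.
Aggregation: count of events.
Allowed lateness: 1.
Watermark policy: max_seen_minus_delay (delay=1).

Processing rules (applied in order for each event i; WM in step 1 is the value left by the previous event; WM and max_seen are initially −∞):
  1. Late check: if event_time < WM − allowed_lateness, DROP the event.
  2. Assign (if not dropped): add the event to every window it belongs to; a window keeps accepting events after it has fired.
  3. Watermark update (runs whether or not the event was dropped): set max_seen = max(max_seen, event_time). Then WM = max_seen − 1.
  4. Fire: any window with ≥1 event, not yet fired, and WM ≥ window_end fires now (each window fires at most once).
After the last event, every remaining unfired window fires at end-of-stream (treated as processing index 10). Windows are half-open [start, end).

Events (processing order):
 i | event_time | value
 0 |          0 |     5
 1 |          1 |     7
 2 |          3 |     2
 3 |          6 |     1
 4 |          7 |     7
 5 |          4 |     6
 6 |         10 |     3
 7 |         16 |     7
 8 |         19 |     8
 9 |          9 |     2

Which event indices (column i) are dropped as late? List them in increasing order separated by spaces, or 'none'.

5 9

i=0 t=0 v=5: → [0,4); WM=-1
i=1 t=1 v=7: → [0,4); WM=0
i=2 t=3 v=2: → [0,4); WM=2
i=3 t=6 v=1: → [4,8); WM=5; [0,4) fires=3
i=4 t=7 v=7: → [4,8); WM=6
i=5 t=4 v=6: DROP (t<6-1); WM=6
i=6 t=10 v=3: → [8,12); WM=9; [4,8) fires=2
i=7 t=16 v=7: → [16,20); WM=15; [8,12) fires=1
i=8 t=19 v=8: → [16,20); WM=18
i=9 t=9 v=2: DROP (t<18-1); WM=18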